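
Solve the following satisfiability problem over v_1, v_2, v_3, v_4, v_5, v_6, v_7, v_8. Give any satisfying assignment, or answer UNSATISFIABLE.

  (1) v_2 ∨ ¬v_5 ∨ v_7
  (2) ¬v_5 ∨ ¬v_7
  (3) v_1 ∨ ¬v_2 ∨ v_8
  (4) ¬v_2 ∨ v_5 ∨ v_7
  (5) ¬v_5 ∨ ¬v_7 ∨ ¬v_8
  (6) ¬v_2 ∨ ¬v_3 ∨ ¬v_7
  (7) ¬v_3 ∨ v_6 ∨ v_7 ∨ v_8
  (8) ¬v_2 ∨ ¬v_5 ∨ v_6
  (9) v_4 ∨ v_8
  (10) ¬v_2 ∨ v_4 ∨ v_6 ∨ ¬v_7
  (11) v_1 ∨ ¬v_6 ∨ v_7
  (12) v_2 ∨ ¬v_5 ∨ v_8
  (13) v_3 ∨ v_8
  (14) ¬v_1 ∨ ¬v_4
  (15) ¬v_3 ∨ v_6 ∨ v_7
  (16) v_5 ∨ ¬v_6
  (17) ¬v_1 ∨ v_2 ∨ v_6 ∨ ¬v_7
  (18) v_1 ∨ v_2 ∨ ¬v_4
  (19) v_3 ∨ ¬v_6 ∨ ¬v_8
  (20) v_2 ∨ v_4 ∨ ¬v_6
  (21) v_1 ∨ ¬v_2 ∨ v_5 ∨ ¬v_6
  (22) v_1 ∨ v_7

Set v_1 = True.
  then (¬v_1 ∨ ¬v_4) forces v_4 = False.
  then (v_4 ∨ v_8) forces v_8 = True.
Set v_2 = False.
  then (v_2 ∨ v_4 ∨ ¬v_6) forces v_6 = False.
  then (¬v_1 ∨ v_2 ∨ v_6 ∨ ¬v_7) forces v_7 = False.
  then (v_2 ∨ ¬v_5 ∨ v_7) forces v_5 = False.
  then (¬v_3 ∨ v_6 ∨ v_7) forces v_3 = False.
All clauses satisfied.

v_1 = True, v_2 = False, v_3 = False, v_4 = False, v_5 = False, v_6 = False, v_7 = False, v_8 = True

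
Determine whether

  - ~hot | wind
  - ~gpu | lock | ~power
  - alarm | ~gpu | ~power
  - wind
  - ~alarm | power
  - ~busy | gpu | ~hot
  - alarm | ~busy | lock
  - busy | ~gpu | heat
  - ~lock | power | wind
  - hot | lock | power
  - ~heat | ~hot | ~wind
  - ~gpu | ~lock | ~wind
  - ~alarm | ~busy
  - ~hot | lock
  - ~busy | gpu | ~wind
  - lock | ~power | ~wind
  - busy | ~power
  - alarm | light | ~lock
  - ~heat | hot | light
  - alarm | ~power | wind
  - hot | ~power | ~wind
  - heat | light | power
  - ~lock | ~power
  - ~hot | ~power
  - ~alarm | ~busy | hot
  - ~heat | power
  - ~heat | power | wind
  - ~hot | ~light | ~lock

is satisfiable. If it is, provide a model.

Unit clause (wind) forces wind = True.
Set busy = False.
  then (busy | ~power) forces power = False.
  then (~heat | power) forces heat = False.
  then (~alarm | power) forces alarm = False.
  then (busy | ~gpu | heat) forces gpu = False.
  then (heat | light | power) forces light = True.
Set hot = False.
  then (hot | lock | power) forces lock = True.
All clauses satisfied.

wind = True, busy = False, power = False, hot = False, gpu = False, heat = False, light = True, alarm = False, lock = True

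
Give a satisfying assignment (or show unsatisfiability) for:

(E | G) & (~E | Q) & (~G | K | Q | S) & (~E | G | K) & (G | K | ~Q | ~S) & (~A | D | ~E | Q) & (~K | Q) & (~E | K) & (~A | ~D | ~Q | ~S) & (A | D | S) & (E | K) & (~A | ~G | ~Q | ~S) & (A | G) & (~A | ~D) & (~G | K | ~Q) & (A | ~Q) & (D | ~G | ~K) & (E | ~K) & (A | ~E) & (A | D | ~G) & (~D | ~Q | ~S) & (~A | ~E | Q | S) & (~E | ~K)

Case E = True:
  (~E | Q) forces Q = True.
  (~E | K) forces K = True.
  Clause (~E | ~K) is falsified — contradiction.
Case E = False:
  (E | G) forces G = True.
  (E | K) forces K = True.
  Clause (E | ~K) is falsified — contradiction.
Both cases fail, so the formula is unsatisfiable.

Unsatisfiable — no assignment works.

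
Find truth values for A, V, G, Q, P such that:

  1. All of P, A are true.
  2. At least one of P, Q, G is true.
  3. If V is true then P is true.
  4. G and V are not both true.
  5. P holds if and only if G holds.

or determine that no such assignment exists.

A: True; V: False; G: True; Q: False; P: True

  (1) {P, A}: all 2 true ✓
  (2) {P, Q, G}: 2 true — at least one ✓
  (3) V=F ⇒ P: vacuous ✓
  (4) G=T, V=F — not both ✓
  (5) P=T, G=T — same ✓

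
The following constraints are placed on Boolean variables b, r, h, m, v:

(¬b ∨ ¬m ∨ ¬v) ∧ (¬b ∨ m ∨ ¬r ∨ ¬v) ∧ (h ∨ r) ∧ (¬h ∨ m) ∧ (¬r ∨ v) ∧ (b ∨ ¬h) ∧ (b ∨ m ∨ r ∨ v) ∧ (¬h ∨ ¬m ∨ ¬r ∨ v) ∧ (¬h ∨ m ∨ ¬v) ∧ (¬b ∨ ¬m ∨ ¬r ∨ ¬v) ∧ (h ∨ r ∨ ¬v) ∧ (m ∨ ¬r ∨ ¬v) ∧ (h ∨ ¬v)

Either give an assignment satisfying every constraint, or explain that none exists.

b = True, r = False, h = True, m = True, v = False

Set b = True.
Try r = True:
  (¬r ∨ v) forces v = True.
  (¬b ∨ ¬m ∨ ¬v) forces m = False.
  clause (¬b ∨ m ∨ ¬r ∨ ¬v) is falsified — backtrack.
So r = False.
  then (h ∨ r) forces h = True.
  then (¬h ∨ m) forces m = True.
  then (¬b ∨ ¬m ∨ ¬v) forces v = False.
All clauses satisfied.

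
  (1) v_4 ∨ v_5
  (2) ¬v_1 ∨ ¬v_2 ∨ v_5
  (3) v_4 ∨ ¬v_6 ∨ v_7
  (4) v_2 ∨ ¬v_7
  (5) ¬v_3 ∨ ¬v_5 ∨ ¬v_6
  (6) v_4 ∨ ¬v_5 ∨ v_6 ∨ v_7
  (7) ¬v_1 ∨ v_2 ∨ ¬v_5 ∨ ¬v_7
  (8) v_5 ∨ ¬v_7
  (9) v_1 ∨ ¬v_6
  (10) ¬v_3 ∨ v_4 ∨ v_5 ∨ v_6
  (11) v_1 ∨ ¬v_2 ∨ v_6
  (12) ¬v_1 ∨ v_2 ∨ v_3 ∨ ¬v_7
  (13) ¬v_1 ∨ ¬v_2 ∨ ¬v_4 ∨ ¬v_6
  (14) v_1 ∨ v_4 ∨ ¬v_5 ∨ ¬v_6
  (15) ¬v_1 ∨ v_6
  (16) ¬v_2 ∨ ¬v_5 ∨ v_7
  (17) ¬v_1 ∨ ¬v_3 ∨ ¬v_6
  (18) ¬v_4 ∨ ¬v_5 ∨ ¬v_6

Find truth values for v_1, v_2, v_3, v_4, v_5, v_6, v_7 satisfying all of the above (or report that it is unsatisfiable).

Set v_1 = True.
  then (¬v_1 ∨ v_6) forces v_6 = True.
  then (¬v_1 ∨ ¬v_3 ∨ ¬v_6) forces v_3 = False.
Set v_2 = True.
  then (¬v_1 ∨ ¬v_2 ∨ v_5) forces v_5 = True.
  then (¬v_1 ∨ ¬v_2 ∨ ¬v_4 ∨ ¬v_6) forces v_4 = False.
  then (¬v_2 ∨ ¬v_5 ∨ v_7) forces v_7 = True.
All clauses satisfied.

v_1=T, v_2=T, v_3=F, v_4=F, v_5=T, v_6=T, v_7=T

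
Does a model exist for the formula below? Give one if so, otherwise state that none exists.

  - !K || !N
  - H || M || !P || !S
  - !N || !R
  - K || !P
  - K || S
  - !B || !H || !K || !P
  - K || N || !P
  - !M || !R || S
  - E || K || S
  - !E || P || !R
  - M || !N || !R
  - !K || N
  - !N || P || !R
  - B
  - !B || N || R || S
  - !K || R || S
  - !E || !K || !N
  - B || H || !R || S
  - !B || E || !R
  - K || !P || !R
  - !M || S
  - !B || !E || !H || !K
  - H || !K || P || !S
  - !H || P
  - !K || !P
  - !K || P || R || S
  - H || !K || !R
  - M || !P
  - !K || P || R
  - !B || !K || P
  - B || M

H = False, B = True, R = False, E = False, K = False, M = True, N = True, S = True, P = False

Unit clause (B) forces B = True.
Try H = True:
  (!H || P) forces P = True.
  (K || !P) forces K = True.
  clause (!B || !H || !K || !P) is falsified — backtrack.
So H = False.
Set R = False.
Set E = False.
Try K = True:
  (!K || !N) forces N = False.
  clause (!K || N) is falsified — backtrack.
So K = False.
  then (K || !P) forces P = False.
  then (K || S) forces S = True.
Set M = True.
Set N = True.
All clauses satisfied.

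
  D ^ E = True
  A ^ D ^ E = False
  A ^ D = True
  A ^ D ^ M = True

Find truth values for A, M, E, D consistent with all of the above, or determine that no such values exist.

A=T; M=F; E=T; D=F

D ^ E = F ^ T = True ✓
A ^ D ^ E = T ^ F ^ T = False ✓
A ^ D = T ^ F = True ✓
A ^ D ^ M = T ^ F ^ F = True ✓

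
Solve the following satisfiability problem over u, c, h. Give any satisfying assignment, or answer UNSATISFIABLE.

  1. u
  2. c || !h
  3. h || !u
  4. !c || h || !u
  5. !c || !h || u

u = True, c = True, h = True

Unit clause (u) forces u = True.
In (h || !u) only h is left, so h = True.
In (c || !h) only c is left, so c = True.
Check each clause:
  (u): u holds.
  (c || !h): c holds.
  (h || !u): h holds.
  (!c || h || !u): h holds.
  (!c || !h || u): u holds.
All clauses satisfied.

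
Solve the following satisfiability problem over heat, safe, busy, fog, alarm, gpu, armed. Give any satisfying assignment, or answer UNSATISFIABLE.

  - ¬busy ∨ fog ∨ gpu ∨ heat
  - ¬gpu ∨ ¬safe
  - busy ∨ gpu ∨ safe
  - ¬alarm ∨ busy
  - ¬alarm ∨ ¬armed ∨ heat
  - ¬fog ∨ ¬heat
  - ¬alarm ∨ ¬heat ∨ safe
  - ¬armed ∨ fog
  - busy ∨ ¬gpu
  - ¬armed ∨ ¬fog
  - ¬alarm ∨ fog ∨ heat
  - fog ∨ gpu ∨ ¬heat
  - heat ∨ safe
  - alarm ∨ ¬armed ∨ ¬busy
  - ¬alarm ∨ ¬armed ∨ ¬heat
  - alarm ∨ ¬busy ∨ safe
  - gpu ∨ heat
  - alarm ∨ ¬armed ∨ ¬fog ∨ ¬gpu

Case gpu = True:
  (¬gpu ∨ ¬safe) forces safe = False.
  (busy ∨ ¬gpu) forces busy = True.
  (heat ∨ safe) forces heat = True.
  (¬fog ∨ ¬heat) forces fog = False.
  (¬alarm ∨ ¬heat ∨ safe) forces alarm = False.
  Clause (alarm ∨ ¬busy ∨ safe) is falsified — contradiction.
Case gpu = False:
  (gpu ∨ heat) forces heat = True.
  (¬fog ∨ ¬heat) forces fog = False.
  Clause (fog ∨ gpu ∨ ¬heat) is falsified — contradiction.
Both cases fail, so the formula is unsatisfiable.

UNSATISFIABLE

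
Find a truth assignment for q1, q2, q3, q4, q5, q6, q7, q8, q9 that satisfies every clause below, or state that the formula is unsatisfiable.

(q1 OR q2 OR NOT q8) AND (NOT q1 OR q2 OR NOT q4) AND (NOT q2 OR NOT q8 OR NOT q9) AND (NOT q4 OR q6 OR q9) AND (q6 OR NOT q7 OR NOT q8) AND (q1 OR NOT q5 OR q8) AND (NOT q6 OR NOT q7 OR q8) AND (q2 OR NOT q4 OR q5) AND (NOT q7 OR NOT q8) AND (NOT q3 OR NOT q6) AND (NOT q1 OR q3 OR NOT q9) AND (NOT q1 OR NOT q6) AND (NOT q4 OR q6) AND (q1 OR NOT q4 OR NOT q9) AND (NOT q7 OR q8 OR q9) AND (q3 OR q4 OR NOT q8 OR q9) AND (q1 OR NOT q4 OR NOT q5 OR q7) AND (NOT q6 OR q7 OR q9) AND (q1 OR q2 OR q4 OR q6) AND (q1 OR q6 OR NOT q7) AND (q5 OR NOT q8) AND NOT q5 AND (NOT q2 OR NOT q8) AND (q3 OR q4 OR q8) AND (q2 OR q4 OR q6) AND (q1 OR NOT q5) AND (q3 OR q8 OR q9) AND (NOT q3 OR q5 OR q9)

q1: True, q2: True, q3: True, q4: False, q5: False, q6: False, q7: True, q8: False, q9: True

Unit clause (NOT q5) forces q5 = False.
In (q5 OR NOT q8) only NOT q8 is left, so q8 = False.
Set q1 = True.
  then (NOT q1 OR NOT q6) forces q6 = False.
  then (NOT q4 OR q6) forces q4 = False.
  then (q3 OR q4 OR q8) forces q3 = True.
  then (q2 OR q4 OR q6) forces q2 = True.
  then (NOT q3 OR q5 OR q9) forces q9 = True.
Set q7 = True.
All clauses satisfied.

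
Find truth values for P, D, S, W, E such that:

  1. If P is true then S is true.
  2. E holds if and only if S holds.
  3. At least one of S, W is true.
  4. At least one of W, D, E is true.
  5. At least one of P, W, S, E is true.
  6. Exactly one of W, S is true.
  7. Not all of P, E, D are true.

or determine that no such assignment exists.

P = True, D = False, S = True, W = False, E = True

  (1) P=T ⇒ S: T ✓
  (2) E=T, S=T — same ✓
  (3) {S, W}: 1 true — at least one ✓
  (4) {W, D, E}: 1 true — at least one ✓
  (5) {P, W, S, E}: 3 true — at least one ✓
  (6) {W, S}: 1 true — exactly one ✓
  (7) {P, E, D}: 2/3 true — not all ✓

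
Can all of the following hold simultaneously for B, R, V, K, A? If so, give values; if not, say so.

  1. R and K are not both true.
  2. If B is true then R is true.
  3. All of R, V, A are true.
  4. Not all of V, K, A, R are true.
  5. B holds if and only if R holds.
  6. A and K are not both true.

B: True, R: True, V: True, K: False, A: True

  (1) R=T, K=F — not both ✓
  (2) B=T ⇒ R: T ✓
  (3) {R, V, A}: all 3 true ✓
  (4) {V, K, A, R}: 3/4 true — not all ✓
  (5) B=T, R=T — same ✓
  (6) A=T, K=F — not both ✓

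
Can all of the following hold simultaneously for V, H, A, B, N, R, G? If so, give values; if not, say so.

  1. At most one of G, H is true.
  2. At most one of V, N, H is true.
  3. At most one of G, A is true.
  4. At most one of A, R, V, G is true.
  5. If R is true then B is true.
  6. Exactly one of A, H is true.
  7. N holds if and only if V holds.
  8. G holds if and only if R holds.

V=F, H=T, A=F, B=T, N=F, R=F, G=F

  (1) {G, H}: 1 true — at most one ✓
  (2) {V, N, H}: 1 true — at most one ✓
  (3) {G, A}: 0 true — at most one ✓
  (4) {A, R, V, G}: 0 true — at most one ✓
  (5) R=F ⇒ B: vacuous ✓
  (6) {A, H}: 1 true — exactly one ✓
  (7) N=F, V=F — same ✓
  (8) G=F, R=F — same ✓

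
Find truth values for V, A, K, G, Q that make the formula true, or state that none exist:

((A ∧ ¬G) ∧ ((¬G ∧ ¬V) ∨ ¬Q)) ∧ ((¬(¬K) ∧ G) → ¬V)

V = True; A = True; K = False; G = False; Q = False

  (A ∧ ¬G) ∧ ((¬G ∧ ¬V) ∨ ¬Q) = True
    A ∧ ¬G = True
      ¬G = True
    (¬G ∧ ¬V) ∨ ¬Q = True
      ¬G ∧ ¬V = False
        ¬G = True
        ¬V = False
      ¬Q = True
  (¬(¬K) ∧ G) → ¬V = True
    ¬(¬K) ∧ G = False
      ¬(¬K) = False
        ¬K = True
    ¬V = False
Both conjuncts True, so the formula holds.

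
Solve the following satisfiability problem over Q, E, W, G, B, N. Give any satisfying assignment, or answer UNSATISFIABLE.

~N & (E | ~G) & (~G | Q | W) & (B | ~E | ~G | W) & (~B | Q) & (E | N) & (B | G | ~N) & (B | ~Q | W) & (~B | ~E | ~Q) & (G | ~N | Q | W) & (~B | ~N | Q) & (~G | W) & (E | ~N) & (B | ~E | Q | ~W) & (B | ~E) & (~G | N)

Unsatisfiable

Case N = True:
  Clause (~N) is falsified — contradiction.
Case N = False:
  (E | N) forces E = True.
  (B | ~E) forces B = True.
  (~B | Q) forces Q = True.
  Clause (~B | ~E | ~Q) is falsified — contradiction.
Both cases fail, so the formula is unsatisfiable.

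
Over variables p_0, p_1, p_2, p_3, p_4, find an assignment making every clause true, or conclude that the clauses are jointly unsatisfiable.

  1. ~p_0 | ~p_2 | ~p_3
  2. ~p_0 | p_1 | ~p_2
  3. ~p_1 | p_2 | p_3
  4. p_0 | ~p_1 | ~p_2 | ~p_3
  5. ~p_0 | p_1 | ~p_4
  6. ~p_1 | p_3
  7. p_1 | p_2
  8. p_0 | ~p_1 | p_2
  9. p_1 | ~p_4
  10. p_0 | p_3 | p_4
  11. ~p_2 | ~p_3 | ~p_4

Set p_0 = True.
Set p_1 = True.
  then (~p_1 | p_3) forces p_3 = True.
  then (~p_0 | ~p_2 | ~p_3) forces p_2 = False.
Set p_4 = False.
All clauses satisfied.

p_0: True; p_1: True; p_2: False; p_3: True; p_4: False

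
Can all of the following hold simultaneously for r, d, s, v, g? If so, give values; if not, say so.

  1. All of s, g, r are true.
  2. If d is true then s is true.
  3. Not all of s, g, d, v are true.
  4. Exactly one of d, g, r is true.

No satisfying assignment exists.

Case r = True:
  (1) forces s = True.
  (1) forces g = True.
  Constraint (4) is violated (g=T, r=T) — contradiction.
Case r = False:
  Constraint (1) is violated (r=F) — contradiction.
Both cases fail — unsatisfiable.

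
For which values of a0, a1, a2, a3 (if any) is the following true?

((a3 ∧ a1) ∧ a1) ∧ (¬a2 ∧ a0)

a0 = True; a1 = True; a2 = False; a3 = True

  (a3 ∧ a1) ∧ a1 = True
    a3 ∧ a1 = True
  ¬a2 ∧ a0 = True
    ¬a2 = True
Both conjuncts True, so the formula holds.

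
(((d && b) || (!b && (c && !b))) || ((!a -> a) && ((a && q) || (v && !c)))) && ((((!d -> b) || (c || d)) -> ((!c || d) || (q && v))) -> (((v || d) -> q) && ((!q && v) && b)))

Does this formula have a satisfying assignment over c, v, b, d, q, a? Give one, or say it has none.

c = True, v = False, b = False, d = False, q = False, a = True

  ((d && b) || (!b && (c && !b))) || ((!a -> a) && ((a && q) || (v && !c))) = True
    (d && b) || (!b && (c && !b)) = True
      d && b = False
      !b && (c && !b) = True
        !b = True
        c && !b = True
          !b = True
    (!a -> a) && ((a && q) || (v && !c)) = False
      !a -> a = True
        !a = False
      (a && q) || (v && !c) = False
        a && q = False
        v && !c = False
          !c = False
  (((!d -> b) || (c || d)) -> ((!c || d) || (q && v))) -> (((v || d) -> q) && ((!q && v) && b)) = True
    ((!d -> b) || (c || d)) -> ((!c || d) || (q && v)) = False
      (!d -> b) || (c || d) = True
        !d -> b = False
          !d = True
        c || d = True
      (!c || d) || (q && v) = False
        !c || d = False
          !c = False
        q && v = False
    ((v || d) -> q) && ((!q && v) && b) = False
      (v || d) -> q = True
        v || d = False
      (!q && v) && b = False
        !q && v = False
          !q = True
Both conjuncts True, so the formula holds.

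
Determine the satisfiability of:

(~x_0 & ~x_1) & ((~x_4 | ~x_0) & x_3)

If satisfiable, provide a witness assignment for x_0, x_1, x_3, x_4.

x_0 = False, x_1 = False, x_3 = True, x_4 = True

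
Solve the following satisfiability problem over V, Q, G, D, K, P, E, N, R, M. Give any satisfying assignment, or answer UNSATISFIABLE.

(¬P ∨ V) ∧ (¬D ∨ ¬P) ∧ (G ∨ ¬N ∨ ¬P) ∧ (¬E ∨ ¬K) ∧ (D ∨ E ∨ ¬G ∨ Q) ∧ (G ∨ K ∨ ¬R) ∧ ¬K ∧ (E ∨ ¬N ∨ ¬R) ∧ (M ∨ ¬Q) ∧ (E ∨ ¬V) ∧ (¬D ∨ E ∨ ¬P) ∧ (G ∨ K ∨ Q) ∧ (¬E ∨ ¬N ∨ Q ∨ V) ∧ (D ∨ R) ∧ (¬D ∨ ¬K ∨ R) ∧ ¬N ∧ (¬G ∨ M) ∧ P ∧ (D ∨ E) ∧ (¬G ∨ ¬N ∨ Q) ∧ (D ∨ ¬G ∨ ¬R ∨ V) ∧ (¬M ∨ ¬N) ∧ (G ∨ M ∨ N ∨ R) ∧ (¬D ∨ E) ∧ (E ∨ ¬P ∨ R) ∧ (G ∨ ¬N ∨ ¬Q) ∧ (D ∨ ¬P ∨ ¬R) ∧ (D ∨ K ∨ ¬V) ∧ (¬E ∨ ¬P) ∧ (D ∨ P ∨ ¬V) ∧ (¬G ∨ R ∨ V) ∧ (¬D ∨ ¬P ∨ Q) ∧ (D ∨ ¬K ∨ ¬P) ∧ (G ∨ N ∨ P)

Case P = True:
  (¬P ∨ V) forces V = True.
  (¬D ∨ ¬P) forces D = False.
  (¬K) forces K = False.
  Clause (D ∨ K ∨ ¬V) is falsified — contradiction.
Case P = False:
  Clause (P) is falsified — contradiction.
Both cases fail, so the formula is unsatisfiable.

UNSATISFIABLE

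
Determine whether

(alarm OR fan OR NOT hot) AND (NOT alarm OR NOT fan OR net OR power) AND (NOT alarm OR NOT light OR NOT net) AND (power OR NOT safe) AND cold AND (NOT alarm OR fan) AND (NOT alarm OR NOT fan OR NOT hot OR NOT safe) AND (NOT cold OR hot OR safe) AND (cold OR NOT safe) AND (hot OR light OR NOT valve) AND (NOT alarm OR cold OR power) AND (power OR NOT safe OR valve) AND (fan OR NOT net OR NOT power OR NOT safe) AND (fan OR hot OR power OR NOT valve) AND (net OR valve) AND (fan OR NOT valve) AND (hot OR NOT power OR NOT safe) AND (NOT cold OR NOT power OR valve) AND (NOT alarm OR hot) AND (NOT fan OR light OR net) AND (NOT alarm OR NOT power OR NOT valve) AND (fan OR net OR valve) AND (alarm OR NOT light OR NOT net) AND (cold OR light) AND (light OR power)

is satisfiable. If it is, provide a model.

Unit clause (cold) forces cold = True.
Try fan = False:
  (NOT alarm OR fan) forces alarm = False.
  (alarm OR fan OR NOT hot) forces hot = False.
  (NOT cold OR hot OR safe) forces safe = True.
  (power OR NOT safe) forces power = True.
  clause (hot OR NOT power OR NOT safe) is falsified — backtrack.
So fan = True.
Set hot = True.
Set safe = True.
  then (power OR NOT safe) forces power = True.
  then (NOT alarm OR NOT fan OR NOT hot OR NOT safe) forces alarm = False.
  then (NOT cold OR NOT power OR valve) forces valve = True.
Set light = False.
  then (NOT fan OR light OR net) forces net = True.
All clauses satisfied.

fan = True; hot = True; cold = True; safe = True; valve = True; light = False; net = True; power = True; alarm = False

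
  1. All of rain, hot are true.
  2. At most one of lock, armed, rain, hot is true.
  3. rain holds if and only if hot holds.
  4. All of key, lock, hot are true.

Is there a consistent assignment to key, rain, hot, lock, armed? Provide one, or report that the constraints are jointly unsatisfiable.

The formula is unsatisfiable.

Case rain = True:
  (1) forces hot = True.
  Constraint (2) is violated (rain=T, hot=T) — contradiction.
Case rain = False:
  Constraint (1) is violated (rain=F) — contradiction.
Both cases fail — unsatisfiable.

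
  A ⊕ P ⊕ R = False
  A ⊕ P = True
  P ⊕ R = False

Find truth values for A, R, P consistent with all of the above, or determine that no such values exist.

A = False; R = True; P = True

A ⊕ P ⊕ R = F ⊕ T ⊕ T = False ✓
A ⊕ P = F ⊕ T = True ✓
P ⊕ R = T ⊕ T = False ✓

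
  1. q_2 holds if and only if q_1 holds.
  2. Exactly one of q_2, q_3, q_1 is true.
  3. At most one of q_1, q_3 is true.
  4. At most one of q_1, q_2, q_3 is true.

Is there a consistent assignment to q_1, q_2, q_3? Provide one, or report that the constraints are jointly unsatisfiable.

q_1 = False, q_2 = False, q_3 = True

  (1) q_2=F, q_1=F — same ✓
  (2) {q_2, q_3, q_1}: 1 true — exactly one ✓
  (3) {q_1, q_3}: 1 true — at most one ✓
  (4) {q_1, q_2, q_3}: 1 true — at most one ✓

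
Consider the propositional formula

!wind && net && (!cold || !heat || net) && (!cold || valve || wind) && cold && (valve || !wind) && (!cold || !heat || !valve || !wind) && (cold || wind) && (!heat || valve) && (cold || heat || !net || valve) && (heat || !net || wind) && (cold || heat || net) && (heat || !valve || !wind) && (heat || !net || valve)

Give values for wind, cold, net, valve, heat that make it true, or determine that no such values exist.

wind: False, cold: True, net: True, valve: True, heat: True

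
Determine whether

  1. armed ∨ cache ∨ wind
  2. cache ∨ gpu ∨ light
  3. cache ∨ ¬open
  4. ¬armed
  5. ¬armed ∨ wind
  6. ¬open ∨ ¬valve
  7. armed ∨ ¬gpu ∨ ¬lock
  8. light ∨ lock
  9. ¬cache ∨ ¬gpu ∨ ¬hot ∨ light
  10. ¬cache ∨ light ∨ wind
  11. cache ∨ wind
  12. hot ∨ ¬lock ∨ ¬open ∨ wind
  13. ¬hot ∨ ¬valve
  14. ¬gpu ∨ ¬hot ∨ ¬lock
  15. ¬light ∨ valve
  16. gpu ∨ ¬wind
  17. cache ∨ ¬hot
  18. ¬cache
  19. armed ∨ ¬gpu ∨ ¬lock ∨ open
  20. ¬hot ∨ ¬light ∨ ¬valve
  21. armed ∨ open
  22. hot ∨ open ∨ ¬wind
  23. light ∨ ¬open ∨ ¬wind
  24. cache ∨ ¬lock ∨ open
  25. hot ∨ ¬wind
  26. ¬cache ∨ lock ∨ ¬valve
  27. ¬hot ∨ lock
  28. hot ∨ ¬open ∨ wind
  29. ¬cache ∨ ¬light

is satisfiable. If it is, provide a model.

UNSATISFIABLE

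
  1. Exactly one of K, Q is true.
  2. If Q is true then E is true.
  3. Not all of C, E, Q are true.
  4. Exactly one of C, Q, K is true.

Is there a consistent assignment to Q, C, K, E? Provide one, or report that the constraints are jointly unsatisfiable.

Q = False, C = False, K = True, E = False

  (1) {K, Q}: 1 true — exactly one ✓
  (2) Q=F ⇒ E: vacuous ✓
  (3) {C, E, Q}: 0/3 true — not all ✓
  (4) {C, Q, K}: 1 true — exactly one ✓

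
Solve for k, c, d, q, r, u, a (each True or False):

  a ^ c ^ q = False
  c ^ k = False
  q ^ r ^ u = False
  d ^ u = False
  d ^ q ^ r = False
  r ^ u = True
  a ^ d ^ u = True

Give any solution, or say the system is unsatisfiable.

k = False, c = False, d = True, q = True, r = False, u = True, a = True

a ^ c ^ q = T ^ F ^ T = False ✓
c ^ k = F ^ F = False ✓
q ^ r ^ u = T ^ F ^ T = False ✓
d ^ u = T ^ T = False ✓
d ^ q ^ r = T ^ T ^ F = False ✓
r ^ u = F ^ T = True ✓
a ^ d ^ u = T ^ T ^ T = True ✓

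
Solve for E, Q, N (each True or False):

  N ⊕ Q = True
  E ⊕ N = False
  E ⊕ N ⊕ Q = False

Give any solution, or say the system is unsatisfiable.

E=T, Q=F, N=T

N ⊕ Q = T ⊕ F = True ✓
E ⊕ N = T ⊕ T = False ✓
E ⊕ N ⊕ Q = T ⊕ T ⊕ F = False ✓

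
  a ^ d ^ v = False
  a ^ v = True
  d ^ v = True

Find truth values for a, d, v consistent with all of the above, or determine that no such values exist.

a=T; d=T; v=F

a ^ d ^ v = T ^ T ^ F = False ✓
a ^ v = T ^ F = True ✓
d ^ v = T ^ F = True ✓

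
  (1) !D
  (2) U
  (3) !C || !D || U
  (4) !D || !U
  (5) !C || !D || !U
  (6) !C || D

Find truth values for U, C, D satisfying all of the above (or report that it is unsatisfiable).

U = True, C = False, D = False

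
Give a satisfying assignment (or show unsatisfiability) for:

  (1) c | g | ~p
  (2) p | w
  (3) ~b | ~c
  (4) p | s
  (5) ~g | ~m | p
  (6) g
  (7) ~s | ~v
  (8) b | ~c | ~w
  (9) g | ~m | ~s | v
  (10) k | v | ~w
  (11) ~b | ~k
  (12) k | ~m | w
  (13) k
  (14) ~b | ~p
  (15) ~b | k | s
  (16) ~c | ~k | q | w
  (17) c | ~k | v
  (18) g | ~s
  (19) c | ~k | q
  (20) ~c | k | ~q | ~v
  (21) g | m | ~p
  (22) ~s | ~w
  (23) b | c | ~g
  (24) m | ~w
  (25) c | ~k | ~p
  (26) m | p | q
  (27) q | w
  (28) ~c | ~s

Unit clause (g) forces g = True.
Unit clause (k) forces k = True.
In (~b | ~k) only ~b is left, so b = False.
In (b | c | ~g) only c is left, so c = True.
In (~c | ~s) only ~s is left, so s = False.
In (p | s) only p is left, so p = True.
In (b | ~c | ~w) only ~w is left, so w = False.
In (~c | ~k | q | w) only q is left, so q = True.
Set v = False.
Set m = False.
All clauses satisfied.

p = True; g = True; q = True; s = False; k = True; w = False; c = True; b = False; v = False; m = False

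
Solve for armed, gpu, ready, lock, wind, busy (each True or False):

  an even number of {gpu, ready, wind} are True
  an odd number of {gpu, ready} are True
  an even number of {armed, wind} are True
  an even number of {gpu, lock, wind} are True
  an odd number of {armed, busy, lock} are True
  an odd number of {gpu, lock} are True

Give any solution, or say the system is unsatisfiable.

armed: True; gpu: True; ready: False; lock: False; wind: True; busy: False

{gpu, ready, wind}: 2 true → even ✓
{gpu, ready}: 1 true → odd ✓
{armed, wind}: 2 true → even ✓
{gpu, lock, wind}: 2 true → even ✓
{armed, busy, lock}: 1 true → odd ✓
{gpu, lock}: 1 true → odd ✓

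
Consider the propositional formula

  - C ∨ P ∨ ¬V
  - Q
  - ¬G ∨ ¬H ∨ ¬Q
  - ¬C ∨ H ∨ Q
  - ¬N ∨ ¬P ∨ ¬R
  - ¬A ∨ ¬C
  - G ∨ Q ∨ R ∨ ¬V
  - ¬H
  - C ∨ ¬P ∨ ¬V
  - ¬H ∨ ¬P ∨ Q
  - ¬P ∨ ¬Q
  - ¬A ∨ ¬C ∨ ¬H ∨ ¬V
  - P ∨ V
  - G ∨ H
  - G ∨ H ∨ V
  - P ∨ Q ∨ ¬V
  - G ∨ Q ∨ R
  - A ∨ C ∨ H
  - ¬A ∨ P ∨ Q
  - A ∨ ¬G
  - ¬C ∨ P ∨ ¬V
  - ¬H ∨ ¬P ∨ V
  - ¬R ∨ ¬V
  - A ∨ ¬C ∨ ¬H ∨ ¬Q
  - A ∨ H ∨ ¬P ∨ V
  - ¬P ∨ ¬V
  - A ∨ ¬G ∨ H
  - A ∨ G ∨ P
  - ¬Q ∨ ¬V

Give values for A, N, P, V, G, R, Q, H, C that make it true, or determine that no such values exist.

Unsatisfiable

Case Q = True:
  (¬H) forces H = False.
  (¬P ∨ ¬Q) forces P = False.
  (P ∨ V) forces V = True.
  Clause (¬Q ∨ ¬V) is falsified — contradiction.
Case Q = False:
  Clause (Q) is falsified — contradiction.
Both cases fail, so the formula is unsatisfiable.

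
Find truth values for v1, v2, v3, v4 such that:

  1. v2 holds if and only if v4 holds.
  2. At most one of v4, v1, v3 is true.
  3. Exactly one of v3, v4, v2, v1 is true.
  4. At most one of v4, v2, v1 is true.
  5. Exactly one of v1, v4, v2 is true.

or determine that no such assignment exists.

v1=T; v2=F; v3=F; v4=F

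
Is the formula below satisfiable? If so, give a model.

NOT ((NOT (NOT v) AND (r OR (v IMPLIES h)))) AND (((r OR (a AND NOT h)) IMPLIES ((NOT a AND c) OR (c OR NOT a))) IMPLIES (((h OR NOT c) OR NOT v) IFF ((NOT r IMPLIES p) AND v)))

r: False, h: False, a: False, p: True, v: True, c: False

  NOT ((NOT (NOT v) AND (r OR (v IMPLIES h)))) = True
    NOT (NOT v) AND (r OR (v IMPLIES h)) = False
      NOT (NOT v) = True
        NOT v = False
      r OR (v IMPLIES h) = False
        v IMPLIES h = False
  ((r OR (a AND NOT h)) IMPLIES ((NOT a AND c) OR (c OR NOT a))) IMPLIES (((h OR NOT c) OR NOT v) IFF ((NOT r IMPLIES p) AND v)) = True
    (r OR (a AND NOT h)) IMPLIES ((NOT a AND c) OR (c OR NOT a)) = True
      r OR (a AND NOT h) = False
        a AND NOT h = False
          NOT h = True
      (NOT a AND c) OR (c OR NOT a) = True
        NOT a AND c = False
          NOT a = True
        c OR NOT a = True
          NOT a = True
    ((h OR NOT c) OR NOT v) IFF ((NOT r IMPLIES p) AND v) = True
      (h OR NOT c) OR NOT v = True
        h OR NOT c = True
          NOT c = True
        NOT v = False
      (NOT r IMPLIES p) AND v = True
        NOT r IMPLIES p = True
          NOT r = True
Both conjuncts True, so the formula holds.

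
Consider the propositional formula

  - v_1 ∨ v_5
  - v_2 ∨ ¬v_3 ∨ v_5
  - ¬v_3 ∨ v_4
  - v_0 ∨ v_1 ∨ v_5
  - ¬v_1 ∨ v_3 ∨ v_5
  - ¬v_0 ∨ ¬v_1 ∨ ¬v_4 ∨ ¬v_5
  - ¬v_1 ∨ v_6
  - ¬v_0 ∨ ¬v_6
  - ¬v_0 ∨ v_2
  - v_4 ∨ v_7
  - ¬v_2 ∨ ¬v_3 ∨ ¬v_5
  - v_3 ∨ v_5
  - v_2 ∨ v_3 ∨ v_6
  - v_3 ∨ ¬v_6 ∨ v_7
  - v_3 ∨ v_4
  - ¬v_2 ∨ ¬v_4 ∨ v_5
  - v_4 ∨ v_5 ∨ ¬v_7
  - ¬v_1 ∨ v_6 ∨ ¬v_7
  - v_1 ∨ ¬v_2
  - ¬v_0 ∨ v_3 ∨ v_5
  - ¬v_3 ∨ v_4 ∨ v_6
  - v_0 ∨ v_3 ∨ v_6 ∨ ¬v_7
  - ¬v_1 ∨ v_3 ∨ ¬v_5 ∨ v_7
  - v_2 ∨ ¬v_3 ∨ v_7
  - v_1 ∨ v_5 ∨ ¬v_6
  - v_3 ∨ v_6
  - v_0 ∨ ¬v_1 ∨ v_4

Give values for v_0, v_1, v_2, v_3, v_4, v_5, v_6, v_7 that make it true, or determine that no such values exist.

Try v_0 = True:
  (¬v_0 ∨ ¬v_6) forces v_6 = False.
  (¬v_1 ∨ v_6) forces v_1 = False.
  (v_1 ∨ v_5) forces v_5 = True.
  (¬v_0 ∨ v_2) forces v_2 = True.
  clause (v_1 ∨ ¬v_2) is falsified — backtrack.
So v_0 = False.
Set v_1 = False.
  then (v_1 ∨ v_5) forces v_5 = True.
  then (v_1 ∨ ¬v_2) forces v_2 = False.
Set v_3 = True.
  then (¬v_3 ∨ v_4) forces v_4 = True.
  then (v_2 ∨ ¬v_3 ∨ v_7) forces v_7 = True.
Set v_6 = False.
All clauses satisfied.

v_0=F, v_1=F, v_2=F, v_3=T, v_4=T, v_5=T, v_6=F, v_7=T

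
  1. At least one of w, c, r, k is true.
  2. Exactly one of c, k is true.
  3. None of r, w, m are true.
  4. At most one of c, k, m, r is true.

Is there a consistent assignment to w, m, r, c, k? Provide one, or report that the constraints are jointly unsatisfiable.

w=F; m=F; r=F; c=T; k=F

  (1) {w, c, r, k}: 1 true — at least one ✓
  (2) {c, k}: 1 true — exactly one ✓
  (3) {r, w, m}: 0 true — none ✓
  (4) {c, k, m, r}: 1 true — at most one ✓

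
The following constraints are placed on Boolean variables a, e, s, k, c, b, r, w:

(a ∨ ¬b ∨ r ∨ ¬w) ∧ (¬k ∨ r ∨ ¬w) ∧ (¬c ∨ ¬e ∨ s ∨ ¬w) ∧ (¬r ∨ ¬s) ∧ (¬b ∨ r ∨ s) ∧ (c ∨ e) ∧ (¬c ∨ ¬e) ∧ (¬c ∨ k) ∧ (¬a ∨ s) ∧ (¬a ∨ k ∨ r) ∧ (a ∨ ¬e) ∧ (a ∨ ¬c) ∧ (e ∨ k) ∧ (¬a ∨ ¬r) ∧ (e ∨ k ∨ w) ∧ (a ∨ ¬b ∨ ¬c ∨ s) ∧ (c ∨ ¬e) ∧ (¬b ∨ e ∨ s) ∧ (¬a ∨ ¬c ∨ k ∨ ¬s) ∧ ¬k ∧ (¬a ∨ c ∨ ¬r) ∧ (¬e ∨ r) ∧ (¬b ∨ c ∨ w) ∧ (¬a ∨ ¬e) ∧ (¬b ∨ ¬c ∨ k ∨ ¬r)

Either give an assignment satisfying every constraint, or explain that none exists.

Case k = True:
  Clause (¬k) is falsified — contradiction.
Case k = False:
  (¬c ∨ k) forces c = False.
  (c ∨ e) forces e = True.
  Clause (c ∨ ¬e) is falsified — contradiction.
Both cases fail, so the formula is unsatisfiable.

Unsatisfiable — no assignment works.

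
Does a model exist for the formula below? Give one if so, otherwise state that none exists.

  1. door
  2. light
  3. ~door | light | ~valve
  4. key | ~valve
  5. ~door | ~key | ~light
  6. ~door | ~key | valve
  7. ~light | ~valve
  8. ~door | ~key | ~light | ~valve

Unit clause (door) forces door = True.
Unit clause (light) forces light = True.
In (~door | ~key | ~light) only ~key is left, so key = False.
In (~light | ~valve) only ~valve is left, so valve = False.
Check each clause:
  (door): door holds.
  (light): light holds.
  (~door | light | ~valve): light holds.
  (key | ~valve): ~valve holds.
  (~door | ~key | ~light): ~key holds.
  (~door | ~key | valve): ~key holds.
  (~light | ~valve): ~valve holds.
  (~door | ~key | ~light | ~valve): ~key holds.
All clauses satisfied.

light=T; door=T; valve=F; key=F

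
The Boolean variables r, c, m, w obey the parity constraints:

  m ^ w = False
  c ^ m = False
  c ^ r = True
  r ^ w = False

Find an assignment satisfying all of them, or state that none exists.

Unsatisfiable

Adding constraints 1, 2, 3, 4 mod 2: every variable appears an even number of times on the left, so the left side is 0.
But the right sides sum to 1 (mod 2). 0 ≠ 1 — the system is inconsistent.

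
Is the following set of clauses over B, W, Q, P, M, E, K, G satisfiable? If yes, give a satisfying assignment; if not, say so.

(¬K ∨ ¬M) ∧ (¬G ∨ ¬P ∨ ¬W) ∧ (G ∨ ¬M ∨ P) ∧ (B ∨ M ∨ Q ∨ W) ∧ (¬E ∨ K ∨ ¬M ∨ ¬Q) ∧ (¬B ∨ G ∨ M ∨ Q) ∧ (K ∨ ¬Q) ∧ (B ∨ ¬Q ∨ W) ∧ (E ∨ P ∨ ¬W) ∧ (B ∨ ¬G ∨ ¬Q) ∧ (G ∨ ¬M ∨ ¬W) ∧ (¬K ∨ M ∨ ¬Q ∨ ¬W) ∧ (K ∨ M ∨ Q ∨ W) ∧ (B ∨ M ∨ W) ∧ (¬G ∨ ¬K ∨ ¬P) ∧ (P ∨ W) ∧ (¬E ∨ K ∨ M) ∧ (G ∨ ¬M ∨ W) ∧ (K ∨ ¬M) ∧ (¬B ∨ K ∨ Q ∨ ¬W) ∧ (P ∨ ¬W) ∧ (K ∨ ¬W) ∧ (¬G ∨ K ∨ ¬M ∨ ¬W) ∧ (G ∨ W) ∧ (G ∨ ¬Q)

Set B = False.
Try W = False:
  (B ∨ ¬Q ∨ W) forces Q = False.
  (B ∨ M ∨ Q ∨ W) forces M = True.
  (¬K ∨ ¬M) forces K = False.
  clause (K ∨ ¬M) is falsified — backtrack.
So W = True.
  then (P ∨ ¬W) forces P = True.
  then (K ∨ ¬W) forces K = True.
  then (¬K ∨ ¬M) forces M = False.
  then (¬G ∨ ¬P ∨ ¬W) forces G = False.
  then (¬K ∨ M ∨ ¬Q ∨ ¬W) forces Q = False.
Set E = True.
All clauses satisfied.

B=F, W=T, Q=F, P=T, M=F, E=T, K=T, G=F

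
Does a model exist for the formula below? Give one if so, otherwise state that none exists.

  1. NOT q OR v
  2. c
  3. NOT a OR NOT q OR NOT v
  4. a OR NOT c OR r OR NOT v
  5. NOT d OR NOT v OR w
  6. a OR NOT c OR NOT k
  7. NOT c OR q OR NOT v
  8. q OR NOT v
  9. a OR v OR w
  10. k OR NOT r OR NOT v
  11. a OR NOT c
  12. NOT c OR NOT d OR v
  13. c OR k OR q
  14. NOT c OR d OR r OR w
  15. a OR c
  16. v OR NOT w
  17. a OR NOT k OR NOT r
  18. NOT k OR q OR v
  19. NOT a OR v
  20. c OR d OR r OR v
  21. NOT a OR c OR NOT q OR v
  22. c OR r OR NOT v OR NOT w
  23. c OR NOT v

UNSATISFIABLE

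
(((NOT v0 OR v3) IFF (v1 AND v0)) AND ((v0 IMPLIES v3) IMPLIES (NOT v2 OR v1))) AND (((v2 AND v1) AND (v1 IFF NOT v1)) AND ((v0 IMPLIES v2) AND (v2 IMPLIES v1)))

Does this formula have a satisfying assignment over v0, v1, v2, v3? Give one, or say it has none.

The formula is unsatisfiable.

The conjunct v1 IFF NOT v1 is unsatisfiable on its own:
  v1=F: evaluates to False.
  v1=T: evaluates to False.
So the whole conjunction is unsatisfiable.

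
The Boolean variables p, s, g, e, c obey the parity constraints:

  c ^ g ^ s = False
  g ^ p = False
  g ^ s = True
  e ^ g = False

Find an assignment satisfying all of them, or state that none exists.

p = True, s = False, g = True, e = True, c = True

c ^ g ^ s = T ^ T ^ F = False ✓
g ^ p = T ^ T = False ✓
g ^ s = T ^ F = True ✓
e ^ g = T ^ T = False ✓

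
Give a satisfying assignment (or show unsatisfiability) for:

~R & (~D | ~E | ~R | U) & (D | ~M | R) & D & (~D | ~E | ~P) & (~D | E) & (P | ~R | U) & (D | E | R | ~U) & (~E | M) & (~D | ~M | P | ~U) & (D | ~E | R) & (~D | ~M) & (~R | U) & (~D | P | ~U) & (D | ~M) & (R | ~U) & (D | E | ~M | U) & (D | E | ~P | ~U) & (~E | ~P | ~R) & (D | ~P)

Unsatisfiable — no assignment works.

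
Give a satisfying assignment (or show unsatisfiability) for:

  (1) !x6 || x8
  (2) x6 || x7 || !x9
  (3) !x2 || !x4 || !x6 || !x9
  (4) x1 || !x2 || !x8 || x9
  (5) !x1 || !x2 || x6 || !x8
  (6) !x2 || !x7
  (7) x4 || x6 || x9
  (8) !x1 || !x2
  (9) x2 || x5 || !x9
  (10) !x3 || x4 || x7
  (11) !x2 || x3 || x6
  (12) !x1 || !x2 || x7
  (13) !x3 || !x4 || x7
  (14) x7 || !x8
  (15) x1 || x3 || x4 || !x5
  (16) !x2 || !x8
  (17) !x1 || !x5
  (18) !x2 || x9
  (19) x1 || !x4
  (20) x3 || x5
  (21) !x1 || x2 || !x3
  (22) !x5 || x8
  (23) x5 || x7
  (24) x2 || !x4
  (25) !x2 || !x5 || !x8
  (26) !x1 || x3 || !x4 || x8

Try x1 = True:
  (!x1 || !x2) forces x2 = False.
  (!x1 || !x5) forces x5 = False.
  (x2 || x5 || !x9) forces x9 = False.
  (x3 || x5) forces x3 = True.
  clause (!x1 || x2 || !x3) is falsified — backtrack.
So x1 = False.
  then (x1 || !x4) forces x4 = False.
Set x2 = False.
Set x3 = True.
  then (!x3 || x4 || x7) forces x7 = True.
Set x5 = False.
  then (x2 || x5 || !x9) forces x9 = False.
  then (x4 || x6 || x9) forces x6 = True.
  then (!x6 || x8) forces x8 = True.
All clauses satisfied.

x1=F, x2=F, x3=T, x4=F, x5=F, x6=T, x7=T, x8=T, x9=F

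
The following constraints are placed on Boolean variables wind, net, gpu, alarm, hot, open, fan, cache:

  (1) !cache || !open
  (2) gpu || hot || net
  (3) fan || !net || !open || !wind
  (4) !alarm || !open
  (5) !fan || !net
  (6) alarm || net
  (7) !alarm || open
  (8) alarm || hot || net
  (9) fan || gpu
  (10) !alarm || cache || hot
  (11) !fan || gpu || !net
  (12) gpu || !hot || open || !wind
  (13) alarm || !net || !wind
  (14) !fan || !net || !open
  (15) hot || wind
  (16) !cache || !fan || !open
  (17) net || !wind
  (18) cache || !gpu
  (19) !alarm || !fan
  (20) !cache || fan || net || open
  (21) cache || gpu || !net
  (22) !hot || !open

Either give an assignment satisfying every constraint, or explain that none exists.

Set wind = False.
  then (hot || wind) forces hot = True.
  then (!hot || !open) forces open = False.
  then (!alarm || open) forces alarm = False.
  then (alarm || net) forces net = True.
  then (!fan || !net) forces fan = False.
  then (fan || gpu) forces gpu = True.
  then (cache || !gpu) forces cache = True.
All clauses satisfied.

wind = False; net = True; gpu = True; alarm = False; hot = True; open = False; fan = False; cache = True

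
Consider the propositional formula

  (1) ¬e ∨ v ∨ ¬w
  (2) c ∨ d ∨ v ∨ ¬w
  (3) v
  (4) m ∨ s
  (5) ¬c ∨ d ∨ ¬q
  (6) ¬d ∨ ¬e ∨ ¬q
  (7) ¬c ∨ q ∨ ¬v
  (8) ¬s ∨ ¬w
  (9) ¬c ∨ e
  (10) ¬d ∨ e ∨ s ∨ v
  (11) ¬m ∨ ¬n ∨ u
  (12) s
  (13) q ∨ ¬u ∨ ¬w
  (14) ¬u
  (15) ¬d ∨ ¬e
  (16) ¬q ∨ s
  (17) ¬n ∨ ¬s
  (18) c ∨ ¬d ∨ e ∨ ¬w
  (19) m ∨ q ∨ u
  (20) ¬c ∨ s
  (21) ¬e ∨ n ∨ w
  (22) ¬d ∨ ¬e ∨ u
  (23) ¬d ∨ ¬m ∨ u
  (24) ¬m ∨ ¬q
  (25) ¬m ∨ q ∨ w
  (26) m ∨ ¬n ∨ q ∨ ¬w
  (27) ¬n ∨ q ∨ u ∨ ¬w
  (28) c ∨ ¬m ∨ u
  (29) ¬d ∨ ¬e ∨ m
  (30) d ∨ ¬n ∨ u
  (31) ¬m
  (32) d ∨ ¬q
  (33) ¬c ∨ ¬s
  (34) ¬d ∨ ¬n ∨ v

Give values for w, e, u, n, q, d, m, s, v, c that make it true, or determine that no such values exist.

Unit clause (v) forces v = True.
Unit clause (s) forces s = True.
Unit clause (¬u) forces u = False.
In (¬n ∨ ¬s) only ¬n is left, so n = False.
Unit clause (¬m) forces m = False.
In (¬c ∨ ¬s) only ¬c is left, so c = False.
In (¬s ∨ ¬w) only ¬w is left, so w = False.
In (m ∨ q ∨ u) only q is left, so q = True.
In (¬e ∨ n ∨ w) only ¬e is left, so e = False.
In (d ∨ ¬q) only d is left, so d = True.
All clauses satisfied.

w=F, e=F, u=F, n=F, q=T, d=T, m=F, s=T, v=T, c=F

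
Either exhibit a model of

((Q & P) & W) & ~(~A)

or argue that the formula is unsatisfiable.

P = True, A = True, Q = True, W = True

  (Q & P) & W = True
    Q & P = True
  ~(~A) = True
    ~A = False
Both conjuncts True, so the formula holds.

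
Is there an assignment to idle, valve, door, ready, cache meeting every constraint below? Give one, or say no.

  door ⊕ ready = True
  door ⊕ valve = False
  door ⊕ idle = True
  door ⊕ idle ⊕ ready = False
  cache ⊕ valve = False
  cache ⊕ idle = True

idle: True, valve: False, door: False, ready: True, cache: False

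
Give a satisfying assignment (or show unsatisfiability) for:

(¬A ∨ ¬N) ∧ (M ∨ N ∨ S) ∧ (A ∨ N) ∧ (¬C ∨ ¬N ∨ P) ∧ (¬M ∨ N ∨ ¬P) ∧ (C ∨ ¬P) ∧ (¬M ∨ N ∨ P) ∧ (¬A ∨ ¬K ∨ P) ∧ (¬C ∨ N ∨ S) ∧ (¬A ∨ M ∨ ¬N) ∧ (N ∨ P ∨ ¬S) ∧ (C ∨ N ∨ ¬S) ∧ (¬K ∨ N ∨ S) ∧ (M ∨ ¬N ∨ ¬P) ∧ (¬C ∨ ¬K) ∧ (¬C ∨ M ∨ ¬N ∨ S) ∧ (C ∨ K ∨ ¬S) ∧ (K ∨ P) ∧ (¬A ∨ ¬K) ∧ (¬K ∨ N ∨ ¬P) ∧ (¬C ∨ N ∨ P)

P=F, C=F, S=T, K=T, A=F, N=T, M=T

Set P = False.
  then (K ∨ P) forces K = True.
  then (¬A ∨ ¬K) forces A = False.
  then (A ∨ N) forces N = True.
  then (¬C ∨ ¬N ∨ P) forces C = False.
Set S = True.
Set M = True.
All clauses satisfied.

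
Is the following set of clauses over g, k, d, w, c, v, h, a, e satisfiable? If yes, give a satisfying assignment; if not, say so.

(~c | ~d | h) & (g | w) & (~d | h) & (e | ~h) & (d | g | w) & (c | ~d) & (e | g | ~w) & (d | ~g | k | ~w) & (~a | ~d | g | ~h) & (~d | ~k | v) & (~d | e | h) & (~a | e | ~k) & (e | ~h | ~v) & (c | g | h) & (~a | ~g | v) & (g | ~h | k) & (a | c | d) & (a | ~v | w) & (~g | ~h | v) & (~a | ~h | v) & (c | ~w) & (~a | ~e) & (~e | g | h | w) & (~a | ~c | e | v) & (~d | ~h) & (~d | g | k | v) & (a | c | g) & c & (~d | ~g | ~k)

g: True; k: True; d: False; w: True; c: True; v: False; h: False; a: False; e: True

Unit clause (c) forces c = True.
Set g = True.
Set k = True.
  then (~d | ~g | ~k) forces d = False.
Set w = True.
Set v = False.
  then (~a | ~g | v) forces a = False.
  then (~g | ~h | v) forces h = False.
Set e = True.
All clauses satisfied.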